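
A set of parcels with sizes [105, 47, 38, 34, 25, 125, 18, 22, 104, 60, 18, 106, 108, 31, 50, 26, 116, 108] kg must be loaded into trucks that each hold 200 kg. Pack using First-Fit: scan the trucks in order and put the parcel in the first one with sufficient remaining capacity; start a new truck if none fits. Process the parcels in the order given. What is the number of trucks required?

truck 1: place 105 kg, 95 kg left
truck 1: place 47 kg, 48 kg left
truck 1: place 38 kg, 10 kg left
truck 2: place 34 kg, 166 kg left
truck 2: place 25 kg, 141 kg left
truck 2: place 125 kg, 16 kg left
truck 3: place 18 kg, 182 kg left
truck 3: place 22 kg, 160 kg left
truck 3: place 104 kg, 56 kg left
truck 4: place 60 kg, 140 kg left
truck 3: place 18 kg, 38 kg left
truck 4: place 106 kg, 34 kg left
truck 5: place 108 kg, 92 kg left
truck 3: place 31 kg, 7 kg left
truck 5: place 50 kg, 42 kg left
truck 4: place 26 kg, 8 kg left
truck 6: place 116 kg, 84 kg left
truck 7: place 108 kg, 92 kg left

7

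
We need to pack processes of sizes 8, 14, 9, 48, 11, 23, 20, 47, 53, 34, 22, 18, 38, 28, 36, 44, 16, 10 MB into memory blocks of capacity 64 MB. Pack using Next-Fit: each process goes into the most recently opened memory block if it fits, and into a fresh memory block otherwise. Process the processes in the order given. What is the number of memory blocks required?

10 memory blocks

Put 8 MB in memory block 1; 56 MB remain.
Put 14 MB in memory block 1; 42 MB remain.
Put 9 MB in memory block 1; 33 MB remain.
Put 48 MB in memory block 2; 16 MB remain.
Put 11 MB in memory block 2; 5 MB remain.
Put 23 MB in memory block 3; 41 MB remain.
Put 20 MB in memory block 3; 21 MB remain.
Put 47 MB in memory block 4; 17 MB remain.
Put 53 MB in memory block 5; 11 MB remain.
Put 34 MB in memory block 6; 30 MB remain.
Put 22 MB in memory block 6; 8 MB remain.
Put 18 MB in memory block 7; 46 MB remain.
Put 38 MB in memory block 7; 8 MB remain.
Put 28 MB in memory block 8; 36 MB remain.
Put 36 MB in memory block 8; 0 MB remain.
Put 44 MB in memory block 9; 20 MB remain.
Put 16 MB in memory block 9; 4 MB remain.
Put 10 MB in memory block 10; 54 MB remain.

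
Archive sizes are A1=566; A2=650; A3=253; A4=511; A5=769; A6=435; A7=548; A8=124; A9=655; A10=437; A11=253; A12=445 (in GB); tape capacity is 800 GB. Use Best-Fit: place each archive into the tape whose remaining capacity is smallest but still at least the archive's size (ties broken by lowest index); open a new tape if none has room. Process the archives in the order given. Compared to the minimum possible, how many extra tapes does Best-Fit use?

0

Best-Fit: [566] [650,124] [253,511] [769] [435] [548] [655] [437,253] [445] → 9 tapes.
9 archives exceed 400 GB (half the capacity), and no two of those can share a tape, so at least 9 tapes are needed.
So 9 is already optimal.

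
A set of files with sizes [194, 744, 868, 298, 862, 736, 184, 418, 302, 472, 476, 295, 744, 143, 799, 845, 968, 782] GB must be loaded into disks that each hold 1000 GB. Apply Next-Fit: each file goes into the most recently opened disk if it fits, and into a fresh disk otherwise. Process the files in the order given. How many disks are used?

13

194 GB → disk 1 (remaining 806 GB)
744 GB → disk 1 (remaining 62 GB)
868 GB → disk 2 (remaining 132 GB)
298 GB → disk 3 (remaining 702 GB)
862 GB → disk 4 (remaining 138 GB)
736 GB → disk 5 (remaining 264 GB)
184 GB → disk 5 (remaining 80 GB)
418 GB → disk 6 (remaining 582 GB)
302 GB → disk 6 (remaining 280 GB)
472 GB → disk 7 (remaining 528 GB)
476 GB → disk 7 (remaining 52 GB)
295 GB → disk 8 (remaining 705 GB)
744 GB → disk 9 (remaining 256 GB)
143 GB → disk 9 (remaining 113 GB)
799 GB → disk 10 (remaining 201 GB)
845 GB → disk 11 (remaining 155 GB)
968 GB → disk 12 (remaining 32 GB)
782 GB → disk 13 (remaining 218 GB)
Final disks: [194,744] [868] [298] [862] [736,184] [418,302] [472,476] [295] [744,143] [799] [845] [968] [782].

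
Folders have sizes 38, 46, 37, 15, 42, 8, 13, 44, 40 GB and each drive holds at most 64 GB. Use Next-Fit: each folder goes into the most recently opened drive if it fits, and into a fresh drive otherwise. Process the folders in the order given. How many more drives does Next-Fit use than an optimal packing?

0

Next-Fit: [38] [46] [37,15] [42,8,13] [44] [40] → 6 drives.
6 folders exceed 32 GB (half the capacity), and no two of those can share a drive, so at least 6 drives are needed.
So 6 is already optimal.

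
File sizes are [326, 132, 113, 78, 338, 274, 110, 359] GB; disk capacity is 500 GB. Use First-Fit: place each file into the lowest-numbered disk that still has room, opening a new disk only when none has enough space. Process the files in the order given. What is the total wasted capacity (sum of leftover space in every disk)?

270

Put 326 GB in disk 1; 174 GB remain.
Put 132 GB in disk 1; 42 GB remain.
Put 113 GB in disk 2; 387 GB remain.
Put 78 GB in disk 2; 309 GB remain.
Put 338 GB in disk 3; 162 GB remain.
Put 274 GB in disk 2; 35 GB remain.
Put 110 GB in disk 3; 52 GB remain.
Put 359 GB in disk 4; 141 GB remain.
4 disks × 500 GB = 2000 GB; used 1730 GB; unused 270 GB.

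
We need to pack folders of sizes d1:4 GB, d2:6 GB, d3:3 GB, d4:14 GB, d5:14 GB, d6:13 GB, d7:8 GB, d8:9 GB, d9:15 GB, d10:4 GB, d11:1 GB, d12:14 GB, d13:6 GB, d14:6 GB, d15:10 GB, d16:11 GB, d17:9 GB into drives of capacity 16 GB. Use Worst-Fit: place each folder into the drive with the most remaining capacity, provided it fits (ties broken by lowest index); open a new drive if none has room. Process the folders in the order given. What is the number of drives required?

11 drives

Put d1 (4 GB) in drive 1; 12 GB remain.
Put d2 (6 GB) in drive 1; 6 GB remain.
Put d3 (3 GB) in drive 1; 3 GB remain.
Put d4 (14 GB) in drive 2; 2 GB remain.
Put d5 (14 GB) in drive 3; 2 GB remain.
Put d6 (13 GB) in drive 4; 3 GB remain.
Put d7 (8 GB) in drive 5; 8 GB remain.
Put d8 (9 GB) in drive 6; 7 GB remain.
Put d9 (15 GB) in drive 7; 1 GB remain.
Put d10 (4 GB) in drive 5; 4 GB remain.
Put d11 (1 GB) in drive 6; 6 GB remain.
Put d12 (14 GB) in drive 8; 2 GB remain.
Put d13 (6 GB) in drive 6; 0 GB remain.
Put d14 (6 GB) in drive 9; 10 GB remain.
Put d15 (10 GB) in drive 9; 0 GB remain.
Put d16 (11 GB) in drive 10; 5 GB remain.
Put d17 (9 GB) in drive 11; 7 GB remain.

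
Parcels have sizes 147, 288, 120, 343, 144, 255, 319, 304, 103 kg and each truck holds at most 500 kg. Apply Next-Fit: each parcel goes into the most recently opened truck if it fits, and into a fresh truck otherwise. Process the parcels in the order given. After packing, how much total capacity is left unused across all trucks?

477

147 kg → truck 1 (remaining 353 kg)
288 kg → truck 1 (remaining 65 kg)
120 kg → truck 2 (remaining 380 kg)
343 kg → truck 2 (remaining 37 kg)
144 kg → truck 3 (remaining 356 kg)
255 kg → truck 3 (remaining 101 kg)
319 kg → truck 4 (remaining 181 kg)
304 kg → truck 5 (remaining 196 kg)
103 kg → truck 5 (remaining 93 kg)
5 trucks × 500 kg = 2500 kg; used 2023 kg; unused 477 kg.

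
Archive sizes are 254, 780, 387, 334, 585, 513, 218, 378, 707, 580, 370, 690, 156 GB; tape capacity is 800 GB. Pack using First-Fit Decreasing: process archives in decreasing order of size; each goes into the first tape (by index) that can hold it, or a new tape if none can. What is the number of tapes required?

8

Sorted descending: 780, 707, 690, 585, 580, 513, 387, 378, 370, 334, 254, 218, 156.
Put 780 GB in tape 1; 20 GB remain.
Put 707 GB in tape 2; 93 GB remain.
Put 690 GB in tape 3; 110 GB remain.
Put 585 GB in tape 4; 215 GB remain.
Put 580 GB in tape 5; 220 GB remain.
Put 513 GB in tape 6; 287 GB remain.
Put 387 GB in tape 7; 413 GB remain.
Put 378 GB in tape 7; 35 GB remain.
Put 370 GB in tape 8; 430 GB remain.
Put 334 GB in tape 8; 96 GB remain.
Put 254 GB in tape 6; 33 GB remain.
Put 218 GB in tape 5; 2 GB remain.
Put 156 GB in tape 4; 59 GB remain.
Final tapes: [780] [707] [690] [585,156] [580,218] [513,254] [387,378] [370,334].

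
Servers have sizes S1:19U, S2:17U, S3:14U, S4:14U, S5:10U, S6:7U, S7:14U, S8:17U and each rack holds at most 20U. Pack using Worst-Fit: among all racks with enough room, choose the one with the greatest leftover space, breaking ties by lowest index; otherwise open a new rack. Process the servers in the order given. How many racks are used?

7

rack 1: place S1 (19U), 1U left
rack 2: place S2 (17U), 3U left
rack 3: place S3 (14U), 6U left
rack 4: place S4 (14U), 6U left
rack 5: place S5 (10U), 10U left
rack 5: place S6 (7U), 3U left
rack 6: place S7 (14U), 6U left
rack 7: place S8 (17U), 3U left
Final racks: [19] [17] [14] [14] [10,7] [14] [17].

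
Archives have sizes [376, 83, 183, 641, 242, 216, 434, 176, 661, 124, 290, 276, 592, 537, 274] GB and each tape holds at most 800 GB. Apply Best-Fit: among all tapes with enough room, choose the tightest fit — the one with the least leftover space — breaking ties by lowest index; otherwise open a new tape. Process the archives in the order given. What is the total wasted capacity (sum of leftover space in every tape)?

Put 376 GB in tape 1; 424 GB remain.
Put 83 GB in tape 1; 341 GB remain.
Put 183 GB in tape 1; 158 GB remain.
Put 641 GB in tape 2; 159 GB remain.
Put 242 GB in tape 3; 558 GB remain.
Put 216 GB in tape 3; 342 GB remain.
Put 434 GB in tape 4; 366 GB remain.
Put 176 GB in tape 3; 166 GB remain.
Put 661 GB in tape 5; 139 GB remain.
Put 124 GB in tape 5; 15 GB remain.
Put 290 GB in tape 4; 76 GB remain.
Put 276 GB in tape 6; 524 GB remain.
Put 592 GB in tape 7; 208 GB remain.
Put 537 GB in tape 8; 263 GB remain.
Put 274 GB in tape 6; 250 GB remain.
8 tapes × 800 GB = 6400 GB; used 5105 GB; unused 1295 GB.

1295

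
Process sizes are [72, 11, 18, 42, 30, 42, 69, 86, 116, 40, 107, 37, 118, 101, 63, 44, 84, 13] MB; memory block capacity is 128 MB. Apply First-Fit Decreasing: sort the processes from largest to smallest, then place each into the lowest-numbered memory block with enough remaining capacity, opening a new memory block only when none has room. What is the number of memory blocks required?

Sorted descending: 118, 116, 107, 101, 86, 84, 72, 69, 63, 44, 42, 42, 40, 37, 30, 18, 13, 11.
memory block 1: place 118 MB, 10 MB left
memory block 2: place 116 MB, 12 MB left
memory block 3: place 107 MB, 21 MB left
memory block 4: place 101 MB, 27 MB left
memory block 5: place 86 MB, 42 MB left
memory block 6: place 84 MB, 44 MB left
memory block 7: place 72 MB, 56 MB left
memory block 8: place 69 MB, 59 MB left
memory block 9: place 63 MB, 65 MB left
memory block 6: place 44 MB, 0 MB left
memory block 5: place 42 MB, 0 MB left
memory block 7: place 42 MB, 14 MB left
memory block 8: place 40 MB, 19 MB left
memory block 9: place 37 MB, 28 MB left
memory block 10: place 30 MB, 98 MB left
memory block 3: place 18 MB, 3 MB left
memory block 4: place 13 MB, 14 MB left
memory block 2: place 11 MB, 1 MB left
Final memory blocks: [118] [116,11] [107,18] [101,13] [86,42] [84,44] [72,42] [69,40] [63,37] [30].

10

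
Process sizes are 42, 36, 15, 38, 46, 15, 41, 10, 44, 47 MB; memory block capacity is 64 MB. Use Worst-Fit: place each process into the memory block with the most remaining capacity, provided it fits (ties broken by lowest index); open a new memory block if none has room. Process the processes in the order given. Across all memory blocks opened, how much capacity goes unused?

114

Put 42 MB in memory block 1; 22 MB remain.
Put 36 MB in memory block 2; 28 MB remain.
Put 15 MB in memory block 2; 13 MB remain.
Put 38 MB in memory block 3; 26 MB remain.
Put 46 MB in memory block 4; 18 MB remain.
Put 15 MB in memory block 3; 11 MB remain.
Put 41 MB in memory block 5; 23 MB remain.
Put 10 MB in memory block 5; 13 MB remain.
Put 44 MB in memory block 6; 20 MB remain.
Put 47 MB in memory block 7; 17 MB remain.
7 memory blocks × 64 MB = 448 MB; used 334 MB; unused 114 MB.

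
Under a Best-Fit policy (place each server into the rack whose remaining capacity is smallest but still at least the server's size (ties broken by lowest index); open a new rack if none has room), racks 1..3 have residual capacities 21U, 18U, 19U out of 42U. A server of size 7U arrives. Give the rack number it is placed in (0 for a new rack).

Racks with room: rack 1 (21U), rack 2 (18U), rack 3 (19U).
Tightest fit is rack 2 with 18U free.

2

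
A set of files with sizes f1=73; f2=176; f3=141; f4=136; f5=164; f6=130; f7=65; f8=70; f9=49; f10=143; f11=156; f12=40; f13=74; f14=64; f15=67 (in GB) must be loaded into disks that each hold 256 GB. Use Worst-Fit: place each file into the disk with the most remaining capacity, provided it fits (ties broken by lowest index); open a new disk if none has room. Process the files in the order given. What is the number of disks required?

Put f1 (73 GB) in disk 1; 183 GB remain.
Put f2 (176 GB) in disk 1; 7 GB remain.
Put f3 (141 GB) in disk 2; 115 GB remain.
Put f4 (136 GB) in disk 3; 120 GB remain.
Put f5 (164 GB) in disk 4; 92 GB remain.
Put f6 (130 GB) in disk 5; 126 GB remain.
Put f7 (65 GB) in disk 5; 61 GB remain.
Put f8 (70 GB) in disk 3; 50 GB remain.
Put f9 (49 GB) in disk 2; 66 GB remain.
Put f10 (143 GB) in disk 6; 113 GB remain.
Put f11 (156 GB) in disk 7; 100 GB remain.
Put f12 (40 GB) in disk 6; 73 GB remain.
Put f13 (74 GB) in disk 7; 26 GB remain.
Put f14 (64 GB) in disk 4; 28 GB remain.
Put f15 (67 GB) in disk 6; 6 GB remain.

7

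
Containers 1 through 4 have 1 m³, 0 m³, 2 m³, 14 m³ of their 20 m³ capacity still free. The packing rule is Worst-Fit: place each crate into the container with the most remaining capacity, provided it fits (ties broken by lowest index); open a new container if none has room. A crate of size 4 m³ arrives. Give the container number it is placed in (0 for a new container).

4

Containers with room: container 4 (14 m³).
Most room is container 4 with 14 m³ free.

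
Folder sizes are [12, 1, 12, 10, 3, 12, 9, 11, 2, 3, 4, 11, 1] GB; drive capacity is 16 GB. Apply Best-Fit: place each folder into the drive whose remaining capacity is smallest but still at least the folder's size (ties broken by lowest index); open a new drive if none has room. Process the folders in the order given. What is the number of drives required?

7

drive 1: place 12 GB, 4 GB left
drive 1: place 1 GB, 3 GB left
drive 2: place 12 GB, 4 GB left
drive 3: place 10 GB, 6 GB left
drive 1: place 3 GB, 0 GB left
drive 4: place 12 GB, 4 GB left
drive 5: place 9 GB, 7 GB left
drive 6: place 11 GB, 5 GB left
drive 2: place 2 GB, 2 GB left
drive 4: place 3 GB, 1 GB left
drive 6: place 4 GB, 1 GB left
drive 7: place 11 GB, 5 GB left
drive 4: place 1 GB, 0 GB left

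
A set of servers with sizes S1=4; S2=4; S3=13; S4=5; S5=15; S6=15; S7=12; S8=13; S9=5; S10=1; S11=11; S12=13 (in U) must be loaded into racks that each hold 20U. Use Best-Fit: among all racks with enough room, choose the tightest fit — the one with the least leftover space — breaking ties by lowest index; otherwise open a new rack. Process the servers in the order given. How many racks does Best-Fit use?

Put S1 (4U) in rack 1; 16U remain.
Put S2 (4U) in rack 1; 12U remain.
Put S3 (13U) in rack 2; 7U remain.
Put S4 (5U) in rack 2; 2U remain.
Put S5 (15U) in rack 3; 5U remain.
Put S6 (15U) in rack 4; 5U remain.
Put S7 (12U) in rack 1; 0U remain.
Put S8 (13U) in rack 5; 7U remain.
Put S9 (5U) in rack 3; 0U remain.
Put S10 (1U) in rack 2; 1U remain.
Put S11 (11U) in rack 6; 9U remain.
Put S12 (13U) in rack 7; 7U remain.
Final racks: [4,4,12] [13,5,1] [15,5] [15] [13] [11] [13].

7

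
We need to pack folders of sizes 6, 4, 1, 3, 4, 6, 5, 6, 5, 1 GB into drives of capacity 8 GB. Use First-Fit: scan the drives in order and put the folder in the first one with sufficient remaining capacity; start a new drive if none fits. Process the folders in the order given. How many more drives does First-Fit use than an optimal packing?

1

First-Fit: [6,1,1] [4,3] [4] [6] [5] [6] [5] → 7 drives.
Total size 41 GB; any packing needs at least ⌈41/8⌉ = 6 drives.
An optimal packing achieves that bound: [6,1,1] [6] [6] [5,3] [5] [4,4] → 6 drives.
Excess: 7 − 6 = 1.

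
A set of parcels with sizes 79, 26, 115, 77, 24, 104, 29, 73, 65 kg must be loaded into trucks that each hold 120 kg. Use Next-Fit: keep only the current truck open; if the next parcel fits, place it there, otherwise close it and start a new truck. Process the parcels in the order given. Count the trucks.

6 trucks

79 kg → truck 1 (remaining 41 kg)
26 kg → truck 1 (remaining 15 kg)
115 kg → truck 2 (remaining 5 kg)
77 kg → truck 3 (remaining 43 kg)
24 kg → truck 3 (remaining 19 kg)
104 kg → truck 4 (remaining 16 kg)
29 kg → truck 5 (remaining 91 kg)
73 kg → truck 5 (remaining 18 kg)
65 kg → truck 6 (remaining 55 kg)
Final trucks: [79,26] [115] [77,24] [104] [29,73] [65].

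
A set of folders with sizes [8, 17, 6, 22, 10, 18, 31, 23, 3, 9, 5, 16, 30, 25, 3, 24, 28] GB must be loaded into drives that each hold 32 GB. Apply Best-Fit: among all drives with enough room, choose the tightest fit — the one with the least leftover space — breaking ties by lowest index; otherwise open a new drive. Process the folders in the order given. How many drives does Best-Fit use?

10

Put 8 GB in drive 1; 24 GB remain.
Put 17 GB in drive 1; 7 GB remain.
Put 6 GB in drive 1; 1 GB remain.
Put 22 GB in drive 2; 10 GB remain.
Put 10 GB in drive 2; 0 GB remain.
Put 18 GB in drive 3; 14 GB remain.
Put 31 GB in drive 4; 1 GB remain.
Put 23 GB in drive 5; 9 GB remain.
Put 3 GB in drive 5; 6 GB remain.
Put 9 GB in drive 3; 5 GB remain.
Put 5 GB in drive 3; 0 GB remain.
Put 16 GB in drive 6; 16 GB remain.
Put 30 GB in drive 7; 2 GB remain.
Put 25 GB in drive 8; 7 GB remain.
Put 3 GB in drive 5; 3 GB remain.
Put 24 GB in drive 9; 8 GB remain.
Put 28 GB in drive 10; 4 GB remain.
Final drives: [8,17,6] [22,10] [18,9,5] [31] [23,3,3] [16] [30] [25] [24] [28].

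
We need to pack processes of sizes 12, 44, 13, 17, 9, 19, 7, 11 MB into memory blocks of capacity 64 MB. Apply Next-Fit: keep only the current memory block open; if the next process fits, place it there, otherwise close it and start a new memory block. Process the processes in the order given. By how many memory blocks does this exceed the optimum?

Next-Fit: [12,44] [13,17,9,19] [7,11] → 3 memory blocks.
Total size 132 MB; any packing needs at least ⌈132/64⌉ = 3 memory blocks.
So 3 is already optimal.

0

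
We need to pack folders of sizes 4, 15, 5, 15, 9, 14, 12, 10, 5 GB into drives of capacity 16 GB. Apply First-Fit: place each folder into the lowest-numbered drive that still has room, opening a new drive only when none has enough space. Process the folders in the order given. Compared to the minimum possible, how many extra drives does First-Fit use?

1

First-Fit: [4,5,5] [15] [15] [9] [14] [12] [10] → 7 drives.
Total size 89 GB; any packing needs at least ⌈89/16⌉ = 6 drives.
An optimal packing achieves that bound: [15] [15] [14] [12,4] [10,5] [9,5] → 6 drives.
Excess: 7 − 6 = 1.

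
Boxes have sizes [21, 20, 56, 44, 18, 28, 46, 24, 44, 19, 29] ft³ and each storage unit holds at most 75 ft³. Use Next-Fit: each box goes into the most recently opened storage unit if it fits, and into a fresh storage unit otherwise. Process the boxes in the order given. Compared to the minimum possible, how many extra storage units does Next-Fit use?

Next-Fit: [21,20] [56] [44,18] [28,46] [24,44] [19,29] → 6 storage units.
Total size 349 ft³; any packing needs at least ⌈349/75⌉ = 5 storage units.
An optimal packing achieves that bound: [56,19] [46,29] [44,28] [44,24] [21,20,18] → 5 storage units.
Excess: 6 − 5 = 1.

1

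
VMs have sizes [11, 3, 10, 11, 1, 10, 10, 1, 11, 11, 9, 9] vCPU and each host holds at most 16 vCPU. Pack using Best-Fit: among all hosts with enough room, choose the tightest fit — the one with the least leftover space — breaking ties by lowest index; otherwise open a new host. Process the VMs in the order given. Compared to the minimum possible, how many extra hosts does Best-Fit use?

0

Best-Fit: [11,3,1,1] [10] [11] [10] [10] [11] [11] [9] [9] → 9 hosts.
9 VMs exceed 8 vCPU (half the capacity), and no two of those can share a host, so at least 9 hosts are needed.
So 9 is already optimal.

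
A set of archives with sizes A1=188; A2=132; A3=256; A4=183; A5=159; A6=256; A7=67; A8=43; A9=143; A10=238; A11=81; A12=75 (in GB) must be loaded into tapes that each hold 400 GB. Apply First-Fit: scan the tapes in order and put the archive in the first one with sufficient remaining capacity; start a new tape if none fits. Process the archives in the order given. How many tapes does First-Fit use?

5

Put A1 (188 GB) in tape 1; 212 GB remain.
Put A2 (132 GB) in tape 1; 80 GB remain.
Put A3 (256 GB) in tape 2; 144 GB remain.
Put A4 (183 GB) in tape 3; 217 GB remain.
Put A5 (159 GB) in tape 3; 58 GB remain.
Put A6 (256 GB) in tape 4; 144 GB remain.
Put A7 (67 GB) in tape 1; 13 GB remain.
Put A8 (43 GB) in tape 2; 101 GB remain.
Put A9 (143 GB) in tape 4; 1 GB remain.
Put A10 (238 GB) in tape 5; 162 GB remain.
Put A11 (81 GB) in tape 2; 20 GB remain.
Put A12 (75 GB) in tape 5; 87 GB remain.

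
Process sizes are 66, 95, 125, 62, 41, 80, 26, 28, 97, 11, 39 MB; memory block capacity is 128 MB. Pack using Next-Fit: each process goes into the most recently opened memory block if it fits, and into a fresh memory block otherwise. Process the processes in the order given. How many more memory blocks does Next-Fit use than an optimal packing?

1

Next-Fit: [66] [95] [125] [62,41] [80,26] [28,97] [11,39] → 7 memory blocks.
Total size 670 MB; any packing needs at least ⌈670/128⌉ = 6 memory blocks.
An optimal packing achieves that bound: [125] [97,28] [95,26] [80,41] [66,62] [39,11] → 6 memory blocks.
Excess: 7 − 6 = 1.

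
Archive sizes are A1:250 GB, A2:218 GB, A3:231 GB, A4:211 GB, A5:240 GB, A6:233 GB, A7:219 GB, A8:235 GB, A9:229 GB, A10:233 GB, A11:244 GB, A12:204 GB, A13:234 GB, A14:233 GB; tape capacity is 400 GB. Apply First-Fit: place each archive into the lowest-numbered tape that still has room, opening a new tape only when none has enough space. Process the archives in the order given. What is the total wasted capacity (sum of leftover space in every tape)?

2386

tape 1: place A1 (250 GB), 150 GB left
tape 2: place A2 (218 GB), 182 GB left
tape 3: place A3 (231 GB), 169 GB left
tape 4: place A4 (211 GB), 189 GB left
tape 5: place A5 (240 GB), 160 GB left
tape 6: place A6 (233 GB), 167 GB left
tape 7: place A7 (219 GB), 181 GB left
tape 8: place A8 (235 GB), 165 GB left
tape 9: place A9 (229 GB), 171 GB left
tape 10: place A10 (233 GB), 167 GB left
tape 11: place A11 (244 GB), 156 GB left
tape 12: place A12 (204 GB), 196 GB left
tape 13: place A13 (234 GB), 166 GB left
tape 14: place A14 (233 GB), 167 GB left
14 tapes × 400 GB = 5600 GB; used 3214 GB; unused 2386 GB.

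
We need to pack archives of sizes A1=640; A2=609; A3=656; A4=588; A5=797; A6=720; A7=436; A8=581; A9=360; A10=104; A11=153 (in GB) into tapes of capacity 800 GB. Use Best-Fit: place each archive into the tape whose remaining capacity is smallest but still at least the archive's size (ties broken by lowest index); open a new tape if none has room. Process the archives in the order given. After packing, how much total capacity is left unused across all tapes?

A1 (640 GB) → tape 1 (remaining 160 GB)
A2 (609 GB) → tape 2 (remaining 191 GB)
A3 (656 GB) → tape 3 (remaining 144 GB)
A4 (588 GB) → tape 4 (remaining 212 GB)
A5 (797 GB) → tape 5 (remaining 3 GB)
A6 (720 GB) → tape 6 (remaining 80 GB)
A7 (436 GB) → tape 7 (remaining 364 GB)
A8 (581 GB) → tape 8 (remaining 219 GB)
A9 (360 GB) → tape 7 (remaining 4 GB)
A10 (104 GB) → tape 3 (remaining 40 GB)
A11 (153 GB) → tape 1 (remaining 7 GB)
8 tapes × 800 GB = 6400 GB; used 5644 GB; unused 756 GB.

756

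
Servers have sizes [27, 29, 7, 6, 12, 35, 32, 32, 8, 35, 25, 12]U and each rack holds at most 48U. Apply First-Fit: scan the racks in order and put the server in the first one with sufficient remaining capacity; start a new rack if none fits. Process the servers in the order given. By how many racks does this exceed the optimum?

First-Fit: [27,7,6,8] [29,12] [35,12] [32] [32] [35] [25] → 7 racks.
7 servers exceed 24U (half the capacity), and no two of those can share a rack, so at least 7 racks are needed.
So 7 is already optimal.

0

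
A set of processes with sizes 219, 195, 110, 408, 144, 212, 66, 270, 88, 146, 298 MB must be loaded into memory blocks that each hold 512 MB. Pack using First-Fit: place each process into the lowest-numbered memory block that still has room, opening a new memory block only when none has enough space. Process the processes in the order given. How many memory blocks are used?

Put 219 MB in memory block 1; 293 MB remain.
Put 195 MB in memory block 1; 98 MB remain.
Put 110 MB in memory block 2; 402 MB remain.
Put 408 MB in memory block 3; 104 MB remain.
Put 144 MB in memory block 2; 258 MB remain.
Put 212 MB in memory block 2; 46 MB remain.
Put 66 MB in memory block 1; 32 MB remain.
Put 270 MB in memory block 4; 242 MB remain.
Put 88 MB in memory block 3; 16 MB remain.
Put 146 MB in memory block 4; 96 MB remain.
Put 298 MB in memory block 5; 214 MB remain.

5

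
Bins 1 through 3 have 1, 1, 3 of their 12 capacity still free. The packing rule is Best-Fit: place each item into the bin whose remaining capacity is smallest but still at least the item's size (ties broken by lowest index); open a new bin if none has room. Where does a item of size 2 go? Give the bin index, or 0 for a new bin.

Bins with room: bin 3 (3).
Tightest fit is bin 3 with 3 free.

3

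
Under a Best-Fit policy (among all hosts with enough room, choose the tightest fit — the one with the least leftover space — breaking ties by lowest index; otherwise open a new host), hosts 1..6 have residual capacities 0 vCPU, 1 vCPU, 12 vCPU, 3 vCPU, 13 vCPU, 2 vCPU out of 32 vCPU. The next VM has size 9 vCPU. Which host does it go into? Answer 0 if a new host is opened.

Hosts with room: host 3 (12 vCPU), host 5 (13 vCPU).
Tightest fit is host 3 with 12 vCPU free.

3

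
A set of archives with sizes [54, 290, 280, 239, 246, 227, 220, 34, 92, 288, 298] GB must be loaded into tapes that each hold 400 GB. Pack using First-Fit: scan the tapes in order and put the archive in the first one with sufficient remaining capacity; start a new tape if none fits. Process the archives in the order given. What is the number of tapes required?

tape 1: place 54 GB, 346 GB left
tape 1: place 290 GB, 56 GB left
tape 2: place 280 GB, 120 GB left
tape 3: place 239 GB, 161 GB left
tape 4: place 246 GB, 154 GB left
tape 5: place 227 GB, 173 GB left
tape 6: place 220 GB, 180 GB left
tape 1: place 34 GB, 22 GB left
tape 2: place 92 GB, 28 GB left
tape 7: place 288 GB, 112 GB left
tape 8: place 298 GB, 102 GB left

8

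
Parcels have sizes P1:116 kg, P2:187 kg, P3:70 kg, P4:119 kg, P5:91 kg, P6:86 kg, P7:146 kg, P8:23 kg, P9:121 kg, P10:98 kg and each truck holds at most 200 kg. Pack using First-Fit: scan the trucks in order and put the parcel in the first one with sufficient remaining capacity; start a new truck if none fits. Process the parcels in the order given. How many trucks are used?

7 trucks

Put P1 (116 kg) in truck 1; 84 kg remain.
Put P2 (187 kg) in truck 2; 13 kg remain.
Put P3 (70 kg) in truck 1; 14 kg remain.
Put P4 (119 kg) in truck 3; 81 kg remain.
Put P5 (91 kg) in truck 4; 109 kg remain.
Put P6 (86 kg) in truck 4; 23 kg remain.
Put P7 (146 kg) in truck 5; 54 kg remain.
Put P8 (23 kg) in truck 3; 58 kg remain.
Put P9 (121 kg) in truck 6; 79 kg remain.
Put P10 (98 kg) in truck 7; 102 kg remain.
Final trucks: [116,70] [187] [119,23] [91,86] [146] [121] [98].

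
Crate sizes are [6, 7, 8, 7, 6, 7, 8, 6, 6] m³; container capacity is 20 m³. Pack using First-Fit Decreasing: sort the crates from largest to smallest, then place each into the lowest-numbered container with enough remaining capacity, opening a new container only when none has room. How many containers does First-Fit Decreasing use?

4

Sorted descending: 8, 8, 7, 7, 7, 6, 6, 6, 6.
container 1: place 8 m³, 12 m³ left
container 1: place 8 m³, 4 m³ left
container 2: place 7 m³, 13 m³ left
container 2: place 7 m³, 6 m³ left
container 3: place 7 m³, 13 m³ left
container 2: place 6 m³, 0 m³ left
container 3: place 6 m³, 7 m³ left
container 3: place 6 m³, 1 m³ left
container 4: place 6 m³, 14 m³ left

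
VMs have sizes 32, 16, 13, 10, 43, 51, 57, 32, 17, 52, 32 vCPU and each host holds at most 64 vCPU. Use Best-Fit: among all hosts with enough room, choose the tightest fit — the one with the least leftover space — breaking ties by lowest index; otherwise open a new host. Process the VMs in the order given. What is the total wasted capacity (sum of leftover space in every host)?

Put 32 vCPU in host 1; 32 vCPU remain.
Put 16 vCPU in host 1; 16 vCPU remain.
Put 13 vCPU in host 1; 3 vCPU remain.
Put 10 vCPU in host 2; 54 vCPU remain.
Put 43 vCPU in host 2; 11 vCPU remain.
Put 51 vCPU in host 3; 13 vCPU remain.
Put 57 vCPU in host 4; 7 vCPU remain.
Put 32 vCPU in host 5; 32 vCPU remain.
Put 17 vCPU in host 5; 15 vCPU remain.
Put 52 vCPU in host 6; 12 vCPU remain.
Put 32 vCPU in host 7; 32 vCPU remain.
7 hosts × 64 vCPU = 448 vCPU; used 355 vCPU; unused 93 vCPU.

93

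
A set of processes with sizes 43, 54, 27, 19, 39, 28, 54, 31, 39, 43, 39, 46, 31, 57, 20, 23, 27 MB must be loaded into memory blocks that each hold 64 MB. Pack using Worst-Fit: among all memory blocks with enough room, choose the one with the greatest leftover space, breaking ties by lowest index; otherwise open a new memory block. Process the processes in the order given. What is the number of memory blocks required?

43 MB → memory block 1 (remaining 21 MB)
54 MB → memory block 2 (remaining 10 MB)
27 MB → memory block 3 (remaining 37 MB)
19 MB → memory block 3 (remaining 18 MB)
39 MB → memory block 4 (remaining 25 MB)
28 MB → memory block 5 (remaining 36 MB)
54 MB → memory block 6 (remaining 10 MB)
31 MB → memory block 5 (remaining 5 MB)
39 MB → memory block 7 (remaining 25 MB)
43 MB → memory block 8 (remaining 21 MB)
39 MB → memory block 9 (remaining 25 MB)
46 MB → memory block 10 (remaining 18 MB)
31 MB → memory block 11 (remaining 33 MB)
57 MB → memory block 12 (remaining 7 MB)
20 MB → memory block 11 (remaining 13 MB)
23 MB → memory block 4 (remaining 2 MB)
27 MB → memory block 13 (remaining 37 MB)
Final memory blocks: [43] [54] [27,19] [39,23] [28,31] [54] [39] [43] [39] [46] [31,20] [57] [27].

13 memory blocks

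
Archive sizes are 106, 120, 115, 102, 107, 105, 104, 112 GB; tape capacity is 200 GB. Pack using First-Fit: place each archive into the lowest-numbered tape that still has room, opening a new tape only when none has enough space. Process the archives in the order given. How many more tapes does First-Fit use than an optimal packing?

First-Fit: [106] [120] [115] [102] [107] [105] [104] [112] → 8 tapes.
8 archives exceed 100 GB (half the capacity), and no two of those can share a tape, so at least 8 tapes are needed.
So 8 is already optimal.

0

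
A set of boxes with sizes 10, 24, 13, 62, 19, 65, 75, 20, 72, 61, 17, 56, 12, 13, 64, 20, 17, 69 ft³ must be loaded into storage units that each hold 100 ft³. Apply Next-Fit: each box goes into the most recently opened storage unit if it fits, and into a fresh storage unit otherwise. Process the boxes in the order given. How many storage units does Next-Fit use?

storage unit 1: place 10 ft³, 90 ft³ left
storage unit 1: place 24 ft³, 66 ft³ left
storage unit 1: place 13 ft³, 53 ft³ left
storage unit 2: place 62 ft³, 38 ft³ left
storage unit 2: place 19 ft³, 19 ft³ left
storage unit 3: place 65 ft³, 35 ft³ left
storage unit 4: place 75 ft³, 25 ft³ left
storage unit 4: place 20 ft³, 5 ft³ left
storage unit 5: place 72 ft³, 28 ft³ left
storage unit 6: place 61 ft³, 39 ft³ left
storage unit 6: place 17 ft³, 22 ft³ left
storage unit 7: place 56 ft³, 44 ft³ left
storage unit 7: place 12 ft³, 32 ft³ left
storage unit 7: place 13 ft³, 19 ft³ left
storage unit 8: place 64 ft³, 36 ft³ left
storage unit 8: place 20 ft³, 16 ft³ left
storage unit 9: place 17 ft³, 83 ft³ left
storage unit 9: place 69 ft³, 14 ft³ left

9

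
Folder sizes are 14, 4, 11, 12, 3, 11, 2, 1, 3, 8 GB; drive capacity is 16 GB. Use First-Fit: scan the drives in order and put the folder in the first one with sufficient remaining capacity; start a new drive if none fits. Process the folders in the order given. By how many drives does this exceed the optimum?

First-Fit: [14,2] [4,11,1] [12,3] [11,3] [8] → 5 drives.
Total size 69 GB; any packing needs at least ⌈69/16⌉ = 5 drives.
So 5 is already optimal.

0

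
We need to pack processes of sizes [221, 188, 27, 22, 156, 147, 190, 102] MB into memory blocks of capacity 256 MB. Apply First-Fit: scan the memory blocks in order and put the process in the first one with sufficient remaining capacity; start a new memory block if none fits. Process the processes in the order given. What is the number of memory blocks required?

5

221 MB → memory block 1 (remaining 35 MB)
188 MB → memory block 2 (remaining 68 MB)
27 MB → memory block 1 (remaining 8 MB)
22 MB → memory block 2 (remaining 46 MB)
156 MB → memory block 3 (remaining 100 MB)
147 MB → memory block 4 (remaining 109 MB)
190 MB → memory block 5 (remaining 66 MB)
102 MB → memory block 4 (remaining 7 MB)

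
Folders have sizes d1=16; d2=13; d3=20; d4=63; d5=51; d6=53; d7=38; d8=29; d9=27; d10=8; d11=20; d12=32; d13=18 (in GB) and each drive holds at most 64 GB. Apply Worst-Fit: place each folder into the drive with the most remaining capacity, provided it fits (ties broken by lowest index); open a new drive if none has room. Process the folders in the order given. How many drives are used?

d1 (16 GB) → drive 1 (remaining 48 GB)
d2 (13 GB) → drive 1 (remaining 35 GB)
d3 (20 GB) → drive 1 (remaining 15 GB)
d4 (63 GB) → drive 2 (remaining 1 GB)
d5 (51 GB) → drive 3 (remaining 13 GB)
d6 (53 GB) → drive 4 (remaining 11 GB)
d7 (38 GB) → drive 5 (remaining 26 GB)
d8 (29 GB) → drive 6 (remaining 35 GB)
d9 (27 GB) → drive 6 (remaining 8 GB)
d10 (8 GB) → drive 5 (remaining 18 GB)
d11 (20 GB) → drive 7 (remaining 44 GB)
d12 (32 GB) → drive 7 (remaining 12 GB)
d13 (18 GB) → drive 5 (remaining 0 GB)

7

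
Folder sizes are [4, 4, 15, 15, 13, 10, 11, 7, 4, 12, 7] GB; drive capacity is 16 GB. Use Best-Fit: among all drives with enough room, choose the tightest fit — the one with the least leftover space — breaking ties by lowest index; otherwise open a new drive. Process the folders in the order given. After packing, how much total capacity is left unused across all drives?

4 GB → drive 1 (remaining 12 GB)
4 GB → drive 1 (remaining 8 GB)
15 GB → drive 2 (remaining 1 GB)
15 GB → drive 3 (remaining 1 GB)
13 GB → drive 4 (remaining 3 GB)
10 GB → drive 5 (remaining 6 GB)
11 GB → drive 6 (remaining 5 GB)
7 GB → drive 1 (remaining 1 GB)
4 GB → drive 6 (remaining 1 GB)
12 GB → drive 7 (remaining 4 GB)
7 GB → drive 8 (remaining 9 GB)
8 drives × 16 GB = 128 GB; used 102 GB; unused 26 GB.

26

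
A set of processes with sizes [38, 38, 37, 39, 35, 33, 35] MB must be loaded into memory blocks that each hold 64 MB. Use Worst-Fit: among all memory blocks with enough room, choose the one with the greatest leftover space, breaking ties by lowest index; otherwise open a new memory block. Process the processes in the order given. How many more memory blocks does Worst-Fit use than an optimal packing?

0

Worst-Fit: [38] [38] [37] [39] [35] [33] [35] → 7 memory blocks.
7 processes exceed 32 MB (half the capacity), and no two of those can share a memory block, so at least 7 memory blocks are needed.
So 7 is already optimal.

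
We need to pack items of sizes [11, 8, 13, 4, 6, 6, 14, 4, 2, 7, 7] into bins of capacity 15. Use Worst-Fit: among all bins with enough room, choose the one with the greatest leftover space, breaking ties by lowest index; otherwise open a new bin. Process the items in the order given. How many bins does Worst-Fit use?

6

11 → bin 1 (remaining 4)
8 → bin 2 (remaining 7)
13 → bin 3 (remaining 2)
4 → bin 2 (remaining 3)
6 → bin 4 (remaining 9)
6 → bin 4 (remaining 3)
14 → bin 5 (remaining 1)
4 → bin 1 (remaining 0)
2 → bin 2 (remaining 1)
7 → bin 6 (remaining 8)
7 → bin 6 (remaining 1)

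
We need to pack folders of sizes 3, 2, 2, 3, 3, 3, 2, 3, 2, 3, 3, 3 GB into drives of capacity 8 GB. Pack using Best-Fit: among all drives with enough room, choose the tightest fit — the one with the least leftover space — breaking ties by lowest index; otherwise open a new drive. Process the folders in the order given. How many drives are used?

3 GB → drive 1 (remaining 5 GB)
2 GB → drive 1 (remaining 3 GB)
2 GB → drive 1 (remaining 1 GB)
3 GB → drive 2 (remaining 5 GB)
3 GB → drive 2 (remaining 2 GB)
3 GB → drive 3 (remaining 5 GB)
2 GB → drive 2 (remaining 0 GB)
3 GB → drive 3 (remaining 2 GB)
2 GB → drive 3 (remaining 0 GB)
3 GB → drive 4 (remaining 5 GB)
3 GB → drive 4 (remaining 2 GB)
3 GB → drive 5 (remaining 5 GB)
Final drives: [3,2,2] [3,3,2] [3,3,2] [3,3] [3].

5 drives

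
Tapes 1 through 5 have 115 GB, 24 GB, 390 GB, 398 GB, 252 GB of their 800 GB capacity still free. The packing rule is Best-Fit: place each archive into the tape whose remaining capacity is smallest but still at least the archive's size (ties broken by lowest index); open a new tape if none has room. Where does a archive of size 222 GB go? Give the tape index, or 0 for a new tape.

Tapes with room: tape 3 (390 GB), tape 4 (398 GB), tape 5 (252 GB).
Tightest fit is tape 5 with 252 GB free.

5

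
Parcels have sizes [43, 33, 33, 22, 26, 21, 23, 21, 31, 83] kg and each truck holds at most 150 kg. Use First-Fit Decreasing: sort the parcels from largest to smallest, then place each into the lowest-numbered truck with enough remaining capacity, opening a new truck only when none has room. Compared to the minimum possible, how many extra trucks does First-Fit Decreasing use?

First-Fit Decreasing: [83,43,23] [33,33,31,26,22] [21,21] → 3 trucks.
Total size 336 kg; any packing needs at least ⌈336/150⌉ = 3 trucks.
So 3 is already optimal.

0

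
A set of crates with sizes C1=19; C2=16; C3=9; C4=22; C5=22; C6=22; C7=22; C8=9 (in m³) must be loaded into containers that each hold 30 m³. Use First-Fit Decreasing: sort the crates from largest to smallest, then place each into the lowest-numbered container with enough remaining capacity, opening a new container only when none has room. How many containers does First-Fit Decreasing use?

Sorted descending: 22, 22, 22, 22, 19, 16, 9, 9.
container 1: place 22 m³, 8 m³ left
container 2: place 22 m³, 8 m³ left
container 3: place 22 m³, 8 m³ left
container 4: place 22 m³, 8 m³ left
container 5: place 19 m³, 11 m³ left
container 6: place 16 m³, 14 m³ left
container 5: place 9 m³, 2 m³ left
container 6: place 9 m³, 5 m³ left

6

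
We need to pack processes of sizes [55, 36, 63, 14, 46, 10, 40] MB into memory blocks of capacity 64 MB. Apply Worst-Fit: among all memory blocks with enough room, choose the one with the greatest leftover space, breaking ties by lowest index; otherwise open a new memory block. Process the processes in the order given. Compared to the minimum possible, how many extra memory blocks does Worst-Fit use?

Worst-Fit: [55] [36,14] [63] [46,10] [40] → 5 memory blocks.
Total size 264 MB; any packing needs at least ⌈264/64⌉ = 5 memory blocks.
So 5 is already optimal.

0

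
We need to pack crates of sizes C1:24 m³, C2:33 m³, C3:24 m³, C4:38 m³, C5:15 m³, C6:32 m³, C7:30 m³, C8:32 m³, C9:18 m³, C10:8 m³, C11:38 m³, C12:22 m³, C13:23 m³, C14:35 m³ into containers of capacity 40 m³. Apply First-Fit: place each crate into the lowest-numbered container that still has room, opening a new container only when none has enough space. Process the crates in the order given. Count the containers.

11

C1 (24 m³) → container 1 (remaining 16 m³)
C2 (33 m³) → container 2 (remaining 7 m³)
C3 (24 m³) → container 3 (remaining 16 m³)
C4 (38 m³) → container 4 (remaining 2 m³)
C5 (15 m³) → container 1 (remaining 1 m³)
C6 (32 m³) → container 5 (remaining 8 m³)
C7 (30 m³) → container 6 (remaining 10 m³)
C8 (32 m³) → container 7 (remaining 8 m³)
C9 (18 m³) → container 8 (remaining 22 m³)
C10 (8 m³) → container 3 (remaining 8 m³)
C11 (38 m³) → container 9 (remaining 2 m³)
C12 (22 m³) → container 8 (remaining 0 m³)
C13 (23 m³) → container 10 (remaining 17 m³)
C14 (35 m³) → container 11 (remaining 5 m³)
Final containers: [24,15] [33] [24,8] [38] [32] [30] [32] [18,22] [38] [23] [35].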